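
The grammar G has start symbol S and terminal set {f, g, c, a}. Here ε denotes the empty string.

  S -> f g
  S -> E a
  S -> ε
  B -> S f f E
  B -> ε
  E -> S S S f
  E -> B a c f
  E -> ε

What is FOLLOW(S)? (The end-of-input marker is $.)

FIRST(S) = {ε, a, f}  (via E a)
FIRST(B) = {ε, a, f}  (via S f f E)
FIRST(E) = {ε, a, f}  (via S S S f, B a c f)
FOLLOW(S) includes $ since S is the start symbol.
FOLLOW(S): in B->S f f E, S is followed by f f E with FIRST {f}; in E->S S S f (occurrence 1), S is followed by S S f with FIRST {a, f}; in E->S S S f (occurrence 2), S is followed by S f with FIRST {a, f}; in E->S S S f (occurrence 3), S is followed by f with FIRST {f}. Thus FOLLOW(S) = {$, a, f}.
FOLLOW(B): in E->B a c f, B is followed by a c f with FIRST {a}. Thus FOLLOW(B) = {a}.
FOLLOW(E): in S->E a, E is followed by a with FIRST {a}; in B->S f f E, the suffix after E is empty, so FOLLOW(E) ⊇ FOLLOW(B) = {a}. Thus FOLLOW(E) = {a}.

{$, a, f}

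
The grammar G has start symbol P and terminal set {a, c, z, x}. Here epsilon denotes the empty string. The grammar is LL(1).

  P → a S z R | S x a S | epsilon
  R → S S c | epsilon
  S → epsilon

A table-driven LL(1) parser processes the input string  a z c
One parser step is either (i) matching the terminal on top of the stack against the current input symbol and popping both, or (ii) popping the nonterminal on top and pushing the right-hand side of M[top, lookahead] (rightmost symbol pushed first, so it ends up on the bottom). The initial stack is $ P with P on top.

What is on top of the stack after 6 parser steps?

     Stack      Input    Action
  1  $ P        a z c $  expand P → a S z R
  2  $ R z S a  a z c $  match a
  3  $ R z S    z c $    expand S → epsilon
  4  $ R z      z c $    match z
  5  $ R        c $      expand R → S S c
  6  $ c S S    c $      expand S → epsilon
Stack after step 6: $ c S (top = S).

S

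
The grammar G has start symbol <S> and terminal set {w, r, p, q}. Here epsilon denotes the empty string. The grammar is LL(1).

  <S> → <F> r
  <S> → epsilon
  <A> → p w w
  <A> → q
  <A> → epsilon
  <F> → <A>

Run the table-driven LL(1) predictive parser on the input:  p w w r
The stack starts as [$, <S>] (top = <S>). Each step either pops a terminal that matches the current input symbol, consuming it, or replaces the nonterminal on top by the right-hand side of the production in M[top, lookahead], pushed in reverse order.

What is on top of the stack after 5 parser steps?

     Stack      Input      Action
  1  $ <S>      p w w r $  expand <S> → <F> r
  2  $ r <F>    p w w r $  expand <F> → <A>
  3  $ r <A>    p w w r $  expand <A> → p w w
  4  $ r w w p  p w w r $  match p
  5  $ r w w    w w r $    match w
Stack after step 5: $ r w (top = w).

w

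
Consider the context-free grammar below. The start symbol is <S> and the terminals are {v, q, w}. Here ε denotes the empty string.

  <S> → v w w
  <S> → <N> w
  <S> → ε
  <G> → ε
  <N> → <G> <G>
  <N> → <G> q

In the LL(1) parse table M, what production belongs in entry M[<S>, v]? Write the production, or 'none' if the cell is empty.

<S> → v w w

FIRST(<G>): from <G>→ε we get {ε}. So FIRST(<G>) = {ε}.
FIRST(<N>): from <N>→<G> <G> we get {ε}; from <N>→<G> q we get {q}. So FIRST(<N>) = {ε, q}.
FIRST(<S>): from <S>→v w w we get {v}; from <S>→<N> w we get {q, w}; from <S>→ε we get {ε}. So FIRST(<S>) = {ε, q, v, w}.
FOLLOW(<S>) includes $ since <S> is the start symbol.
FOLLOW(<S>): <S> appears on no right-hand side. Thus FOLLOW(<S>) = {$}.
For <S> → v w w: FIRST(v w w) = {v}, so it goes in M[<S>, t] for t ∈ {v}.
For <S> → <N> w: FIRST(<N> w) = {q, w}, so it goes in M[<S>, t] for t ∈ {q, w}.
For <S> → ε: FIRST(ε) = {ε}, so it goes in M[<S>, t] for t ∈ {}; since ε ∈ FIRST, also for every t ∈ FOLLOW(<S>) = {$}.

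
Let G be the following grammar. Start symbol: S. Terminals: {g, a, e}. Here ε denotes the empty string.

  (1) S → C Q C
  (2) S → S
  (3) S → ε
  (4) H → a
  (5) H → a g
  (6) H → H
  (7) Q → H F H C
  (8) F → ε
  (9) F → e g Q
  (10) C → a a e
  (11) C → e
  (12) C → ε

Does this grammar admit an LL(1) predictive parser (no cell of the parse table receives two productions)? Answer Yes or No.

FIRST(S) = {ε, a, e}
FIRST(H) = {a}
FIRST(Q) = {a}
FIRST(F) = {ε, e}
FIRST(C) = {ε, a, e}
FOLLOW(S) = {$}
FOLLOW(H) = {$, a, e}
FOLLOW(Q) = {$, a, e}
FOLLOW(F) = {a}
FOLLOW(C) = {$, a, e}
Cell M[C, a] receives both C → a a e and C → ε — the grammar is not LL(1).

No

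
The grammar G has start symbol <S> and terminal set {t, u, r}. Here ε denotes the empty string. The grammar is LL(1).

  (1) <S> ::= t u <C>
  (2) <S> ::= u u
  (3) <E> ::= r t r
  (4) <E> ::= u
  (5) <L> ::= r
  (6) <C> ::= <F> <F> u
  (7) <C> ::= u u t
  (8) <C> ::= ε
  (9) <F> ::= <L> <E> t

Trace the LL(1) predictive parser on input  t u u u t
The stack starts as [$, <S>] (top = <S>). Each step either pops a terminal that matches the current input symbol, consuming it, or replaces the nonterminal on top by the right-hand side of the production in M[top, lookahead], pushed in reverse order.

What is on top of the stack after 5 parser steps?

step 1: stack=$ <S>  input=t u u u t $  — expand <S> ::= t u <C>
step 2: stack=$ <C> u t  input=t u u u t $  — match t
step 3: stack=$ <C> u  input=u u u t $  — match u
step 4: stack=$ <C>  input=u u t $  — expand <C> ::= u u t
step 5: stack=$ t u u  input=u u t $  — match u
Stack after step 5: $ t u (top = u).

u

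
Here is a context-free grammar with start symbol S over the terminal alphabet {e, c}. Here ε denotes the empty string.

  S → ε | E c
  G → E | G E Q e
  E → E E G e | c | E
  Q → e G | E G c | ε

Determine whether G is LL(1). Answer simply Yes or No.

No

FIRST(S) = {ε, c}
FIRST(G) = {c}
FIRST(E) = {c}
FIRST(Q) = {ε, c, e}
FOLLOW(S) = {$}
FOLLOW(G) = {c, e}
FOLLOW(E) = {c, e}
FOLLOW(Q) = {e}
Cell M[E, c] receives both E → E E G e and E → c and E → E — the grammar is not LL(1).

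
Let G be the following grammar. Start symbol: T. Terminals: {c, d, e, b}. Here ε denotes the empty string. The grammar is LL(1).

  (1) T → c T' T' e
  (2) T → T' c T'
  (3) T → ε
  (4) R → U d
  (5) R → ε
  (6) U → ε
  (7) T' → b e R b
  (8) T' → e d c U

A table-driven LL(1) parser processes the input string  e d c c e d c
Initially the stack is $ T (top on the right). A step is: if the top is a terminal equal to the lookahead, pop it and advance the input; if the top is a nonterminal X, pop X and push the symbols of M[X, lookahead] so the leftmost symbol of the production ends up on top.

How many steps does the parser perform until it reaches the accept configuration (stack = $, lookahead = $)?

12

      Stack           Input            Action
   1  $ T             e d c c e d c $  expand T → T' c T'
   2  $ T' c T'       e d c c e d c $  expand T' → e d c U
   3  $ T' c U c d e  e d c c e d c $  match e
   4  $ T' c U c d    d c c e d c $    match d
   5  $ T' c U c      c c e d c $      match c
   6  $ T' c U        c e d c $        expand U → ε
   7  $ T' c          c e d c $        match c
   8  $ T'            e d c $          expand T' → e d c U
   9  $ U c d e       e d c $          match e
  10  $ U c d         d c $            match d
  11  $ U c           c $              match c
  12  $ U             $                expand U → ε
Accept reached after 12 steps.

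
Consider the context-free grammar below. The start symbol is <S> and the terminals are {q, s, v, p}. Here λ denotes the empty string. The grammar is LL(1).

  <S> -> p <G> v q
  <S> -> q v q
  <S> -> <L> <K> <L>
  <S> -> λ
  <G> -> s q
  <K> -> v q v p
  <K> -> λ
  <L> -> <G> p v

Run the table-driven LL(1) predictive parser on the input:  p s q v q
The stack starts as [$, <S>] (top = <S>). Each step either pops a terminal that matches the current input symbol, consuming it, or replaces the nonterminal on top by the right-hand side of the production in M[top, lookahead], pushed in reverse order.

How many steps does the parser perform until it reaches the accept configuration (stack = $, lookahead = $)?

7

step 1: stack=$ <S>  input=p s q v q $  — expand <S> -> p <G> v q
step 2: stack=$ q v <G> p  input=p s q v q $  — match p
step 3: stack=$ q v <G>  input=s q v q $  — expand <G> -> s q
step 4: stack=$ q v q s  input=s q v q $  — match s
step 5: stack=$ q v q  input=q v q $  — match q
step 6: stack=$ q v  input=v q $  — match v
step 7: stack=$ q  input=q $  — match q
Accept reached after 7 steps.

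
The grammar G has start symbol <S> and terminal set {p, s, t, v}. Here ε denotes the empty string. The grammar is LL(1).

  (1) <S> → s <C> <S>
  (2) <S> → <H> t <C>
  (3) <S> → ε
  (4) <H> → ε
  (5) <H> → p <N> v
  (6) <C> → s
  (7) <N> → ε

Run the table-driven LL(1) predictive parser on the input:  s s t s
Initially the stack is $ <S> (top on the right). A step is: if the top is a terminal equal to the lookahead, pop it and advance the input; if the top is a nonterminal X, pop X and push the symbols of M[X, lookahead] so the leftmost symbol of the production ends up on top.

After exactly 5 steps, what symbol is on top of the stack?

<H>

step 1: stack=$ <S>  input=s s t s $  — expand <S> → s <C> <S>
step 2: stack=$ <S> <C> s  input=s s t s $  — match s
step 3: stack=$ <S> <C>  input=s t s $  — expand <C> → s
step 4: stack=$ <S> s  input=s t s $  — match s
step 5: stack=$ <S>  input=t s $  — expand <S> → <H> t <C>
Stack after step 5: $ <C> t <H> (top = <H>).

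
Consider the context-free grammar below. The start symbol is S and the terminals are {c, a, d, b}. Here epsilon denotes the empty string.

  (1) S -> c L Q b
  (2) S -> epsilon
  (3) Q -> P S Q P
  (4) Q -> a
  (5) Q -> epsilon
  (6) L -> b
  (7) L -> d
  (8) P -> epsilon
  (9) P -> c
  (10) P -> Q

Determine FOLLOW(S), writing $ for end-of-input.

FIRST(S): from S->c L Q b we get {c}; from S->epsilon we get {epsilon}. So FIRST(S) = {epsilon, c}.
FIRST(L): from L->b we get {b}; from L->d we get {d}. So FIRST(L) = {b, d}.
FIRST(Q): from Q->P S Q P we get {epsilon, a, c}; from Q->a we get {a}; from Q->epsilon we get {epsilon}. So FIRST(Q) = {epsilon, a, c}.
FIRST(P): from P->epsilon we get {epsilon}; from P->c we get {c}; from P->Q we get {epsilon, a, c}. So FIRST(P) = {epsilon, a, c}.
FOLLOW(S) includes $ since S is the start symbol.
FOLLOW(L): in S->c L Q b, L is followed by Q b with FIRST {a, b, c}. Thus FOLLOW(L) = {a, b, c}.
FOLLOW(S): in Q->P S Q P, S is followed by Q P with FIRST {epsilon, a, c}; in Q->P S Q P, the suffix after S is nullable, so FOLLOW(S) ⊇ FOLLOW(Q) = {a, b, c}. Thus FOLLOW(S) = {$, a, b, c}.
FOLLOW(Q): in S->c L Q b, Q is followed by b with FIRST {b}; in Q->P S Q P, Q is followed by P with FIRST {epsilon, a, c}; in Q->P S Q P, the suffix after Q is nullable (adds nothing new); in P->Q, the suffix after Q is empty, so FOLLOW(Q) ⊇ FOLLOW(P) = {a, b, c}. Thus FOLLOW(Q) = {a, b, c}.
FOLLOW(P): in Q->P S Q P (occurrence 1), P is followed by S Q P with FIRST {epsilon, a, c}; in Q->P S Q P (occurrence 1), the suffix after P is nullable, so FOLLOW(P) ⊇ FOLLOW(Q) = {a, b, c}; in Q->P S Q P (occurrence 2), the suffix after P is empty, so FOLLOW(P) ⊇ FOLLOW(Q) = {a, b, c}. Thus FOLLOW(P) = {a, b, c}.

{$, a, b, c}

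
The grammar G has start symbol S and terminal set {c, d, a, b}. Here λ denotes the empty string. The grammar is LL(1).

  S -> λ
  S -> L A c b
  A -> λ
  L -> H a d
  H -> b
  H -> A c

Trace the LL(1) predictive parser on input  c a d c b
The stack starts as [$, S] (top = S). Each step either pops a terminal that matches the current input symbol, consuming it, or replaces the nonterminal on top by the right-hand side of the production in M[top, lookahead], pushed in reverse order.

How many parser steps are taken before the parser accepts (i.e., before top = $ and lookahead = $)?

step 1: stack=$ S  input=c a d c b $  — expand S -> L A c b
step 2: stack=$ b c A L  input=c a d c b $  — expand L -> H a d
step 3: stack=$ b c A d a H  input=c a d c b $  — expand H -> A c
step 4: stack=$ b c A d a c A  input=c a d c b $  — expand A -> λ
step 5: stack=$ b c A d a c  input=c a d c b $  — match c
step 6: stack=$ b c A d a  input=a d c b $  — match a
step 7: stack=$ b c A d  input=d c b $  — match d
step 8: stack=$ b c A  input=c b $  — expand A -> λ
step 9: stack=$ b c  input=c b $  — match c
step 10: stack=$ b  input=b $  — match b
Accept reached after 10 steps.

10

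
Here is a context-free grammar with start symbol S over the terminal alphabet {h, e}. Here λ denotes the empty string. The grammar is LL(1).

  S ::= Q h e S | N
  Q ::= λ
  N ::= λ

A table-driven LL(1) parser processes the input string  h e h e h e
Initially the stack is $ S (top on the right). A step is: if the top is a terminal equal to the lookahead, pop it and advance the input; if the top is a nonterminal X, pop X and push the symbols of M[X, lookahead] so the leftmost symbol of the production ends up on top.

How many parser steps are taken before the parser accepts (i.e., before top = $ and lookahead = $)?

14

      Stack      Input          Action
   1  $ S        h e h e h e $  expand S ::= Q h e S
   2  $ S e h Q  h e h e h e $  expand Q ::= λ
   3  $ S e h    h e h e h e $  match h
   4  $ S e      e h e h e $    match e
   5  $ S        h e h e $      expand S ::= Q h e S
   6  $ S e h Q  h e h e $      expand Q ::= λ
   7  $ S e h    h e h e $      match h
   8  $ S e      e h e $        match e
   9  $ S        h e $          expand S ::= Q h e S
  10  $ S e h Q  h e $          expand Q ::= λ
  11  $ S e h    h e $          match h
  12  $ S e      e $            match e
  13  $ S        $              expand S ::= N
  14  $ N        $              expand N ::= λ
Accept reached after 14 steps.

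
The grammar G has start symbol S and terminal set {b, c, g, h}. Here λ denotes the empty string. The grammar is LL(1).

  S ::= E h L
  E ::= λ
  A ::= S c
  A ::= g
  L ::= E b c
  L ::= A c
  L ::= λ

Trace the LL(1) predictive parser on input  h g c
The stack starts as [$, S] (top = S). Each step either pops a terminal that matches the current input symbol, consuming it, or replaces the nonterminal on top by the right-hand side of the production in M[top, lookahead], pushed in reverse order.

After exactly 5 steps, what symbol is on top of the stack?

step 1: stack=$ S  input=h g c $  — expand S ::= E h L
step 2: stack=$ L h E  input=h g c $  — expand E ::= λ
step 3: stack=$ L h  input=h g c $  — match h
step 4: stack=$ L  input=g c $  — expand L ::= A c
step 5: stack=$ c A  input=g c $  — expand A ::= g
Stack after step 5: $ c g (top = g).

g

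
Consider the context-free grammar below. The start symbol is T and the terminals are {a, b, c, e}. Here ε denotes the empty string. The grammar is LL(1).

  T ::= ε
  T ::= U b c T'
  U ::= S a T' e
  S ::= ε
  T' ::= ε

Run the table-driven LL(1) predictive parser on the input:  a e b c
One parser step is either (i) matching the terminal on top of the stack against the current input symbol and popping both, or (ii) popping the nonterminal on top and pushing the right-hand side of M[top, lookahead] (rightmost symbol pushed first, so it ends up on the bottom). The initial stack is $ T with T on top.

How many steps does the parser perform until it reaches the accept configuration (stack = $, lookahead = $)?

     Stack              Input      Action
  1  $ T                a e b c $  expand T ::= U b c T'
  2  $ T' c b U         a e b c $  expand U ::= S a T' e
  3  $ T' c b e T' a S  a e b c $  expand S ::= ε
  4  $ T' c b e T' a    a e b c $  match a
  5  $ T' c b e T'      e b c $    expand T' ::= ε
  6  $ T' c b e         e b c $    match e
  7  $ T' c b           b c $      match b
  8  $ T' c             c $        match c
  9  $ T'               $          expand T' ::= ε
Accept reached after 9 steps.

9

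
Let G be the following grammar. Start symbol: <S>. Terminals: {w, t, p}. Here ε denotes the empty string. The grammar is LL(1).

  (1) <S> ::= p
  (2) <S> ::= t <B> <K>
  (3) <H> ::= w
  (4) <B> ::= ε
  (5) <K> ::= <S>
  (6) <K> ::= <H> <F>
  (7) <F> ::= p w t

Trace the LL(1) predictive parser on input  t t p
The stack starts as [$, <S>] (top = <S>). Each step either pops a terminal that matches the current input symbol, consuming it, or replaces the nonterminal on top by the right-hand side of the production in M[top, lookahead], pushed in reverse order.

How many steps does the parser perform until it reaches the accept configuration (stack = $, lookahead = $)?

      Stack        Input    Action
   1  $ <S>        t t p $  expand <S> ::= t <B> <K>
   2  $ <K> <B> t  t t p $  match t
   3  $ <K> <B>    t p $    expand <B> ::= ε
   4  $ <K>        t p $    expand <K> ::= <S>
   5  $ <S>        t p $    expand <S> ::= t <B> <K>
   6  $ <K> <B> t  t p $    match t
   7  $ <K> <B>    p $      expand <B> ::= ε
   8  $ <K>        p $      expand <K> ::= <S>
   9  $ <S>        p $      expand <S> ::= p
  10  $ p          p $      match p
Accept reached after 10 steps.

10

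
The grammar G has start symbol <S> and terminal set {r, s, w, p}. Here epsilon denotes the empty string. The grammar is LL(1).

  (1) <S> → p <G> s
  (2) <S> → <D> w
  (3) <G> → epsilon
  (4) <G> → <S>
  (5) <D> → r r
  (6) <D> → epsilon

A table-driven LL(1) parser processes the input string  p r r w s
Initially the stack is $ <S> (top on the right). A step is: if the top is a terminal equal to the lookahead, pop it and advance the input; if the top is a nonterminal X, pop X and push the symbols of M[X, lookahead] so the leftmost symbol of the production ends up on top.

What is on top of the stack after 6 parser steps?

step 1: stack=$ <S>  input=p r r w s $  — expand <S> → p <G> s
step 2: stack=$ s <G> p  input=p r r w s $  — match p
step 3: stack=$ s <G>  input=r r w s $  — expand <G> → <S>
step 4: stack=$ s <S>  input=r r w s $  — expand <S> → <D> w
step 5: stack=$ s w <D>  input=r r w s $  — expand <D> → r r
step 6: stack=$ s w r r  input=r r w s $  — match r
Stack after step 6: $ s w r (top = r).

r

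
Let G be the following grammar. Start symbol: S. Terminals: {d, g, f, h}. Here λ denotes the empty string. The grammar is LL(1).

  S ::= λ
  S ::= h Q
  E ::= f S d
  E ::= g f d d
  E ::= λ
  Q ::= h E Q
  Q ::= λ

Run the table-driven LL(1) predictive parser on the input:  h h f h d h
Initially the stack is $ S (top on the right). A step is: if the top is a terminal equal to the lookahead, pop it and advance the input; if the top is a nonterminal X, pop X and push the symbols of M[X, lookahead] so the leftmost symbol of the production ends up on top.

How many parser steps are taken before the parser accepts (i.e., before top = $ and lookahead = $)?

step 1: stack=$ S  input=h h f h d h $  — expand S ::= h Q
step 2: stack=$ Q h  input=h h f h d h $  — match h
step 3: stack=$ Q  input=h f h d h $  — expand Q ::= h E Q
step 4: stack=$ Q E h  input=h f h d h $  — match h
step 5: stack=$ Q E  input=f h d h $  — expand E ::= f S d
step 6: stack=$ Q d S f  input=f h d h $  — match f
step 7: stack=$ Q d S  input=h d h $  — expand S ::= h Q
step 8: stack=$ Q d Q h  input=h d h $  — match h
step 9: stack=$ Q d Q  input=d h $  — expand Q ::= λ
step 10: stack=$ Q d  input=d h $  — match d
step 11: stack=$ Q  input=h $  — expand Q ::= h E Q
step 12: stack=$ Q E h  input=h $  — match h
step 13: stack=$ Q E  input=$  — expand E ::= λ
step 14: stack=$ Q  input=$  — expand Q ::= λ
Accept reached after 14 steps.

14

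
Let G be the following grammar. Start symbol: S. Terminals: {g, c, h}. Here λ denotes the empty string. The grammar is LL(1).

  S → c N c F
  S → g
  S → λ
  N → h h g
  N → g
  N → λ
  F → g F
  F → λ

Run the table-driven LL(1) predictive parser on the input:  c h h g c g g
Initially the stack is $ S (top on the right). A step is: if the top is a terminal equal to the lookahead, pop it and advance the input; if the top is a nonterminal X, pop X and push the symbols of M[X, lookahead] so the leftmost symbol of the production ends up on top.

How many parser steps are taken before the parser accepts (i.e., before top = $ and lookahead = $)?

step 1: stack=$ S  input=c h h g c g g $  — expand S → c N c F
step 2: stack=$ F c N c  input=c h h g c g g $  — match c
step 3: stack=$ F c N  input=h h g c g g $  — expand N → h h g
step 4: stack=$ F c g h h  input=h h g c g g $  — match h
step 5: stack=$ F c g h  input=h g c g g $  — match h
step 6: stack=$ F c g  input=g c g g $  — match g
step 7: stack=$ F c  input=c g g $  — match c
step 8: stack=$ F  input=g g $  — expand F → g F
step 9: stack=$ F g  input=g g $  — match g
step 10: stack=$ F  input=g $  — expand F → g F
step 11: stack=$ F g  input=g $  — match g
step 12: stack=$ F  input=$  — expand F → λ
Accept reached after 12 steps.

12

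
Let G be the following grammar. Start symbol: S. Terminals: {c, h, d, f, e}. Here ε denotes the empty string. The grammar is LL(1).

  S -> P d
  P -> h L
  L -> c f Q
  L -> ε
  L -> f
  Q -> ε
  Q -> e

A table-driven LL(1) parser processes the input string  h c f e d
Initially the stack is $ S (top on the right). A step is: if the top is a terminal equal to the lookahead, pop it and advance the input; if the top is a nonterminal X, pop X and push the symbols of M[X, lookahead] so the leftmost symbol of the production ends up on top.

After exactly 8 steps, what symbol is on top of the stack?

step 1: stack=$ S  input=h c f e d $  — expand S -> P d
step 2: stack=$ d P  input=h c f e d $  — expand P -> h L
step 3: stack=$ d L h  input=h c f e d $  — match h
step 4: stack=$ d L  input=c f e d $  — expand L -> c f Q
step 5: stack=$ d Q f c  input=c f e d $  — match c
step 6: stack=$ d Q f  input=f e d $  — match f
step 7: stack=$ d Q  input=e d $  — expand Q -> e
step 8: stack=$ d e  input=e d $  — match e
Stack after step 8: $ d (top = d).

d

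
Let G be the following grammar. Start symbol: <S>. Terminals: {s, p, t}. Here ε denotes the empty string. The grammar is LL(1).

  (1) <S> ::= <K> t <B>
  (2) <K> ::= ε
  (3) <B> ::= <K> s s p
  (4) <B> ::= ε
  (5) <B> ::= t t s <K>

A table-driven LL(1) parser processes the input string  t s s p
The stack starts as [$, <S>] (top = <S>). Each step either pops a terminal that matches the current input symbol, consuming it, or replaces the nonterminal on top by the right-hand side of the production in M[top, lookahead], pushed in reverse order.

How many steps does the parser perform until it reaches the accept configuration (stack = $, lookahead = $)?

     Stack        Input      Action
  1  $ <S>        t s s p $  expand <S> ::= <K> t <B>
  2  $ <B> t <K>  t s s p $  expand <K> ::= ε
  3  $ <B> t      t s s p $  match t
  4  $ <B>        s s p $    expand <B> ::= <K> s s p
  5  $ p s s <K>  s s p $    expand <K> ::= ε
  6  $ p s s      s s p $    match s
  7  $ p s        s p $      match s
  8  $ p          p $        match p
Accept reached after 8 steps.

8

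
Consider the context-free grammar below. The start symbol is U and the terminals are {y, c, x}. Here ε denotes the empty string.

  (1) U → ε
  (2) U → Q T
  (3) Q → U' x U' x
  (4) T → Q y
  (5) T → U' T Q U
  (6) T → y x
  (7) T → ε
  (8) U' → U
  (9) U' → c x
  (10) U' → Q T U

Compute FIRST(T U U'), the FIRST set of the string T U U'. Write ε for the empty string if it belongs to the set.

FIRST(U) = {ε, c, x}  (via Q T)
FIRST(Q) = {c, x}  (via U' x U' x)
FIRST(U') = {ε, c, x}  (via U, Q T U)
FIRST(T) = {ε, c, x, y}  (via Q y, U' T Q U)
FIRST(T U U'): take FIRST of each symbol in turn, carrying on past any symbol whose FIRST contains ε; result {ε, c, x, y}.

{ε, c, x, y}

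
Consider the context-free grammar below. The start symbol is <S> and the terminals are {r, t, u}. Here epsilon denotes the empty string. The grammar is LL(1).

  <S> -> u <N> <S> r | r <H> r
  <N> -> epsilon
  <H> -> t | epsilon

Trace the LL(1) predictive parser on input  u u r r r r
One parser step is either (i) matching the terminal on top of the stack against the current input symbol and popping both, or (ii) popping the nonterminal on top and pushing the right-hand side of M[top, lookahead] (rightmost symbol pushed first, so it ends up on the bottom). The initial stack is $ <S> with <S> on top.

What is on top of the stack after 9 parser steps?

step 1: stack=$ <S>  input=u u r r r r $  — expand <S> -> u <N> <S> r
step 2: stack=$ r <S> <N> u  input=u u r r r r $  — match u
step 3: stack=$ r <S> <N>  input=u r r r r $  — expand <N> -> epsilon
step 4: stack=$ r <S>  input=u r r r r $  — expand <S> -> u <N> <S> r
step 5: stack=$ r r <S> <N> u  input=u r r r r $  — match u
step 6: stack=$ r r <S> <N>  input=r r r r $  — expand <N> -> epsilon
step 7: stack=$ r r <S>  input=r r r r $  — expand <S> -> r <H> r
step 8: stack=$ r r r <H> r  input=r r r r $  — match r
step 9: stack=$ r r r <H>  input=r r r $  — expand <H> -> epsilon
Stack after step 9: $ r r r (top = r).

r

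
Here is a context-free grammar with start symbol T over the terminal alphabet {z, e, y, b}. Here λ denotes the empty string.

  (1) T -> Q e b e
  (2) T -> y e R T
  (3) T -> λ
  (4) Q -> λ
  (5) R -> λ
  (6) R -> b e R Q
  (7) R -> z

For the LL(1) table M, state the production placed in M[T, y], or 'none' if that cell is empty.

FIRST(Q) = {λ}
FIRST(R) = {λ, b, z}
FIRST(T) = {λ, e, y}  (via Q e b e)
FOLLOW(T) includes $ since T is the start symbol.
FOLLOW(T): in T->y e R T, the suffix after T is empty (adds nothing new). Thus FOLLOW(T) = {$}.
For T -> Q e b e: FIRST(Q e b e) = {e}, so it goes in M[T, t] for t ∈ {e}.
For T -> y e R T: FIRST(y e R T) = {y}, so it goes in M[T, t] for t ∈ {y}.
For T -> λ: FIRST(λ) = {λ}, so it goes in M[T, t] for t ∈ {}; since λ ∈ FIRST, also for every t ∈ FOLLOW(T) = {$}.

T -> y e R T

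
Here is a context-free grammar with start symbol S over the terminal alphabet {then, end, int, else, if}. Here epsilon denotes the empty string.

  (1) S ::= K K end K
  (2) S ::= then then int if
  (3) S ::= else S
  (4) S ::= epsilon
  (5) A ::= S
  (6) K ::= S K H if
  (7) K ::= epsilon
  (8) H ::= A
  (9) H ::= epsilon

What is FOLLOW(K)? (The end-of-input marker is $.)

{$, else, end, if, then}

FIRST(S) = {epsilon, else, end, if, then}  (via K K end K)
FIRST(A) = {epsilon, else, end, if, then}  (via S)
FIRST(H) = {epsilon, else, end, if, then}  (via A)
FIRST(K) = {epsilon, else, end, if, then}  (via S K H if)
FOLLOW(S) includes $ since S is the start symbol.
FOLLOW(H): in K::=S K H if, H is followed by if with FIRST {if}. Thus FOLLOW(H) = {if}.
FOLLOW(A): in H::=A, the suffix after A is empty, so FOLLOW(A) ⊇ FOLLOW(H) = {if}. Thus FOLLOW(A) = {if}.
FOLLOW(S): in S::=else S, the suffix after S is empty (adds nothing new); in A::=S, the suffix after S is empty, so FOLLOW(S) ⊇ FOLLOW(A) = {if}; in K::=S K H if, S is followed by K H if with FIRST {else, end, if, then}. Thus FOLLOW(S) = {$, else, end, if, then}.
FOLLOW(K): in S::=K K end K (occurrence 1), K is followed by K end K with FIRST {else, end, if, then}; in S::=K K end K (occurrence 2), K is followed by end K with FIRST {end}; in S::=K K end K (occurrence 3), the suffix after K is empty, so FOLLOW(K) ⊇ FOLLOW(S) = {$, else, end, if, then}; in K::=S K H if, K is followed by H if with FIRST {else, end, if, then}. Thus FOLLOW(K) = {$, else, end, if, then}.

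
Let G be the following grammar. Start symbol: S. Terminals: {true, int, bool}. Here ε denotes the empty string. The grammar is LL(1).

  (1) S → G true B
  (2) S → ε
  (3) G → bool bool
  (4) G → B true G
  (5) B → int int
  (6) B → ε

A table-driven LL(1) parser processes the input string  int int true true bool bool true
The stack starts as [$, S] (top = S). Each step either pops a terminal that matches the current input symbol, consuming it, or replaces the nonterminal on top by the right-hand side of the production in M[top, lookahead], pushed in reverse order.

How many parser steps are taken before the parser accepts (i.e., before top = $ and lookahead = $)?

14

      Stack                    Input                               Action
   1  $ S                      int int true true bool bool true $  expand S → G true B
   2  $ B true G               int int true true bool bool true $  expand G → B true G
   3  $ B true G true B        int int true true bool bool true $  expand B → int int
   4  $ B true G true int int  int int true true bool bool true $  match int
   5  $ B true G true int      int true true bool bool true $      match int
   6  $ B true G true          true true bool bool true $          match true
   7  $ B true G               true bool bool true $               expand G → B true G
   8  $ B true G true B        true bool bool true $               expand B → ε
   9  $ B true G true          true bool bool true $               match true
  10  $ B true G               bool bool true $                    expand G → bool bool
  11  $ B true bool bool       bool bool true $                    match bool
  12  $ B true bool            bool true $                         match bool
  13  $ B true                 true $                              match true
  14  $ B                      $                                   expand B → ε
Accept reached after 14 steps.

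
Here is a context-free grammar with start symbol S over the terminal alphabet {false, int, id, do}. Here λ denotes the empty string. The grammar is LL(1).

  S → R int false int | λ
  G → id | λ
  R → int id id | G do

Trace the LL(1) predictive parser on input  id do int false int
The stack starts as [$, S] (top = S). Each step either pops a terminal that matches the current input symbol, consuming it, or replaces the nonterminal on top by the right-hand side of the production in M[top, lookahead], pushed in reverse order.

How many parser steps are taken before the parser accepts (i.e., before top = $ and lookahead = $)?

8

     Stack                  Input                  Action
  1  $ S                    id do int false int $  expand S → R int false int
  2  $ int false int R      id do int false int $  expand R → G do
  3  $ int false int do G   id do int false int $  expand G → id
  4  $ int false int do id  id do int false int $  match id
  5  $ int false int do     do int false int $     match do
  6  $ int false int        int false int $        match int
  7  $ int false            false int $            match false
  8  $ int                  int $                  match int
Accept reached after 8 steps.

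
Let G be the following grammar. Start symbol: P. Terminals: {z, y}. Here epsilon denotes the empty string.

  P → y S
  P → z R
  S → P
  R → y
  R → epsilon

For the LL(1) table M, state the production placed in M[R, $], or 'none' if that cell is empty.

R → epsilon

FIRST(P) = {y, z}
FIRST(R) = {epsilon, y}
FIRST(S) = {y, z}  (via P)
FOLLOW(P) includes $ since P is the start symbol.
FOLLOW(P): in S→P, the suffix after P is empty, so FOLLOW(P) ⊇ FOLLOW(S) = {$}. Thus FOLLOW(P) = {$}.
FOLLOW(R): in P→z R, the suffix after R is empty, so FOLLOW(R) ⊇ FOLLOW(P) = {$}. Thus FOLLOW(R) = {$}.
For R → y: FIRST(y) = {y}, so it goes in M[R, t] for t ∈ {y}.
For R → epsilon: FIRST(epsilon) = {epsilon}, so it goes in M[R, t] for t ∈ {}; since epsilon ∈ FIRST, also for every t ∈ FOLLOW(R) = {$}.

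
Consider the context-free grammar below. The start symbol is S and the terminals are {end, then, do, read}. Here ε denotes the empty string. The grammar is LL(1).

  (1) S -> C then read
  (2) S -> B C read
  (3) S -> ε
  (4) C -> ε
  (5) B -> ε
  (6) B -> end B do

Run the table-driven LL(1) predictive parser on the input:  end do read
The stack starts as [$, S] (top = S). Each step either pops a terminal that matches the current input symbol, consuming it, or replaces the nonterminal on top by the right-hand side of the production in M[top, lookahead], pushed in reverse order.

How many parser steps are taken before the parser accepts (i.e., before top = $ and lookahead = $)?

7

     Stack              Input          Action
  1  $ S                end do read $  expand S -> B C read
  2  $ read C B         end do read $  expand B -> end B do
  3  $ read C do B end  end do read $  match end
  4  $ read C do B      do read $      expand B -> ε
  5  $ read C do        do read $      match do
  6  $ read C           read $         expand C -> ε
  7  $ read             read $         match read
Accept reached after 7 steps.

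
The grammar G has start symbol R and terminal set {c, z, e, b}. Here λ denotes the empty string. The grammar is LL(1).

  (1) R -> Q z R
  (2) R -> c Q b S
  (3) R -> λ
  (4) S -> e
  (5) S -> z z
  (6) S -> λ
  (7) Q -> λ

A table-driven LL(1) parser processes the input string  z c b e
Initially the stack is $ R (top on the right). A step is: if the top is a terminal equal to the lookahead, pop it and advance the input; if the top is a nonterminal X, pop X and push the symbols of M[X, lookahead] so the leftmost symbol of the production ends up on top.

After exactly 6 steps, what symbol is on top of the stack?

     Stack      Input      Action
  1  $ R        z c b e $  expand R -> Q z R
  2  $ R z Q    z c b e $  expand Q -> λ
  3  $ R z      z c b e $  match z
  4  $ R        c b e $    expand R -> c Q b S
  5  $ S b Q c  c b e $    match c
  6  $ S b Q    b e $      expand Q -> λ
Stack after step 6: $ S b (top = b).

b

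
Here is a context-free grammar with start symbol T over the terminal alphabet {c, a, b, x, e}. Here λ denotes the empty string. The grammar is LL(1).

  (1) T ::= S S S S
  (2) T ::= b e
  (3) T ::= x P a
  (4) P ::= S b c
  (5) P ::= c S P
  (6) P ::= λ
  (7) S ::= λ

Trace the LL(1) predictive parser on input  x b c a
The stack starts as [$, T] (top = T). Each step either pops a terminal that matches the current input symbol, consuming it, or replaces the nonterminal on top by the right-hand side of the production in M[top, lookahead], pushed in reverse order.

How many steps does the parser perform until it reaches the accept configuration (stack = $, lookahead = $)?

7

     Stack      Input      Action
  1  $ T        x b c a $  expand T ::= x P a
  2  $ a P x    x b c a $  match x
  3  $ a P      b c a $    expand P ::= S b c
  4  $ a c b S  b c a $    expand S ::= λ
  5  $ a c b    b c a $    match b
  6  $ a c      c a $      match c
  7  $ a        a $        match a
Accept reached after 7 steps.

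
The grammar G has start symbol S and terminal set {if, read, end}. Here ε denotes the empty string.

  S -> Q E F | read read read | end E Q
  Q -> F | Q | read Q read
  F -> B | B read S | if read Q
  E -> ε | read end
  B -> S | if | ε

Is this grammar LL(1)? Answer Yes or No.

No

FIRST(S) = {ε, end, if, read}
FIRST(Q) = {ε, end, if, read}
FIRST(F) = {ε, end, if, read}
FIRST(E) = {ε, read}
FIRST(B) = {ε, end, if, read}
FOLLOW(S) = {$, end, if, read}
FOLLOW(Q) = {$, end, if, read}
FOLLOW(F) = {$, end, if, read}
FOLLOW(E) = {$, end, if, read}
FOLLOW(B) = {$, end, if, read}
Cell M[B, $] receives both B -> S and B -> ε — the grammar is not LL(1).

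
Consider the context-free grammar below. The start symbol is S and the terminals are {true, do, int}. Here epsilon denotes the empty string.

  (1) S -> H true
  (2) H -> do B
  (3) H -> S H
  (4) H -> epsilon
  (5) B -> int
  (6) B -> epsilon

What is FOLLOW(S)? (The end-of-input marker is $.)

{$, do, true}

FIRST(B): from B->int we get {int}; from B->epsilon we get {epsilon}. So FIRST(B) = {epsilon, int}.
FIRST(S): from S->H true we get {do, true}. So FIRST(S) = {do, true}.
FIRST(H): from H->do B we get {do}; from H->S H we get {do, true}; from H->epsilon we get {epsilon}. So FIRST(H) = {epsilon, do, true}.
FOLLOW(S) includes $ since S is the start symbol.
FOLLOW(H): in S->H true, H is followed by true with FIRST {true}; in H->S H, the suffix after H is empty (adds nothing new). Thus FOLLOW(H) = {true}.
FOLLOW(S): in H->S H, S is followed by H with FIRST {epsilon, do, true}; in H->S H, the suffix after S is nullable, so FOLLOW(S) ⊇ FOLLOW(H) = {true}. Thus FOLLOW(S) = {$, do, true}.
FOLLOW(B): in H->do B, the suffix after B is empty, so FOLLOW(B) ⊇ FOLLOW(H) = {true}. Thus FOLLOW(B) = {true}.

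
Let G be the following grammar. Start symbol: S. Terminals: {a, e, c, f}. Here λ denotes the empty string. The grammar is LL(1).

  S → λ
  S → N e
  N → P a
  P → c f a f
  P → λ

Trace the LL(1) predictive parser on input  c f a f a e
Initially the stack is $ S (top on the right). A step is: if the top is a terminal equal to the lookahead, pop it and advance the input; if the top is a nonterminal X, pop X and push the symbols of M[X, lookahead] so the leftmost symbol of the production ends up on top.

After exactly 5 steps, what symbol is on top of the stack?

step 1: stack=$ S  input=c f a f a e $  — expand S → N e
step 2: stack=$ e N  input=c f a f a e $  — expand N → P a
step 3: stack=$ e a P  input=c f a f a e $  — expand P → c f a f
step 4: stack=$ e a f a f c  input=c f a f a e $  — match c
step 5: stack=$ e a f a f  input=f a f a e $  — match f
Stack after step 5: $ e a f a (top = a).

a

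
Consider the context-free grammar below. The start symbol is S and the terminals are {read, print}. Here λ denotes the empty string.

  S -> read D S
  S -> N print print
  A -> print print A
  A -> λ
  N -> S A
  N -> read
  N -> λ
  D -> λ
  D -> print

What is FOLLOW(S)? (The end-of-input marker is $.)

FIRST(A): from A->print print A we get {print}; from A->λ we get {λ}. So FIRST(A) = {λ, print}.
FIRST(D): from D->λ we get {λ}; from D->print we get {print}. So FIRST(D) = {λ, print}.
FIRST(S): from S->read D S we get {read}; from S->N print print we get {print, read}. So FIRST(S) = {print, read}.
FIRST(N): from N->S A we get {print, read}; from N->read we get {read}; from N->λ we get {λ}. So FIRST(N) = {λ, print, read}.
FOLLOW(S) includes $ since S is the start symbol.
FOLLOW(N): in S->N print print, N is followed by print print with FIRST {print}. Thus FOLLOW(N) = {print}.
FOLLOW(S): in S->read D S, the suffix after S is empty (adds nothing new); in N->S A, S is followed by A with FIRST {λ, print}; in N->S A, the suffix after S is nullable, so FOLLOW(S) ⊇ FOLLOW(N) = {print}. Thus FOLLOW(S) = {$, print}.
FOLLOW(A): in A->print print A, the suffix after A is empty (adds nothing new); in N->S A, the suffix after A is empty, so FOLLOW(A) ⊇ FOLLOW(N) = {print}. Thus FOLLOW(A) = {print}.
FOLLOW(D): in S->read D S, D is followed by S with FIRST {print, read}. Thus FOLLOW(D) = {print, read}.

{$, print}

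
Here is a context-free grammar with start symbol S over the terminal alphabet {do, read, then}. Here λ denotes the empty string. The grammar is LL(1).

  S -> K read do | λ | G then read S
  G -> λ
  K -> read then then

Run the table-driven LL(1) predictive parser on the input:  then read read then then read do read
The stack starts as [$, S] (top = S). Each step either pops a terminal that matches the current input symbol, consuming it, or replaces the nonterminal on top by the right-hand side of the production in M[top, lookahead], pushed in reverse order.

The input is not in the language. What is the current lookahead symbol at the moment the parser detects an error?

read

step 1: stack=$ S  input=then read read then then read do read $  — expand S -> G then read S
step 2: stack=$ S read then G  input=then read read then then read do read $  — expand G -> λ
step 3: stack=$ S read then  input=then read read then then read do read $  — match then
step 4: stack=$ S read  input=read read then then read do read $  — match read
step 5: stack=$ S  input=read then then read do read $  — expand S -> K read do
step 6: stack=$ do read K  input=read then then read do read $  — expand K -> read then then
step 7: stack=$ do read then then read  input=read then then read do read $  — match read
step 8: stack=$ do read then then  input=then then read do read $  — match then
step 9: stack=$ do read then  input=then read do read $  — match then
step 10: stack=$ do read  input=read do read $  — match read
step 11: stack=$ do  input=do read $  — match do
step 12: stack=$  input=read $  — error: stack empty but input remains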